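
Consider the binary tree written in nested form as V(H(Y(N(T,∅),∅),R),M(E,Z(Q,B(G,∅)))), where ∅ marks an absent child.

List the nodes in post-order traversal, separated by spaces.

Post-order visits the left subtree, then the right subtree, then the node.
At V: go left to H.
  At H: go left to Y.
    At Y: go left to N.
      At N: go left to T.
        T is a leaf — visit T.
      At N: no right child.
      Visit N.
    At Y: no right child.
    Visit Y.
  At H: go right to R.
    R is a leaf — visit R.
  Visit H.
At V: go right to M.
  At M: go left to E.
    E is a leaf — visit E.
  At M: go right to Z.
    At Z: go left to Q.
      Q is a leaf — visit Q.
    At Z: go right to B.
      At B: go left to G.
        G is a leaf — visit G.
      At B: no right child.
      Visit B.
    Visit Z.
  Visit M.
Visit V.

T N Y R H E Q G B Z M V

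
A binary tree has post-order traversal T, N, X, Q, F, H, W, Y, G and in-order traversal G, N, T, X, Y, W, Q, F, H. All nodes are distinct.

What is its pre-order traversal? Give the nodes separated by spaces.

G Y X N T W H F Q

The last element of post-order is the root; it splits in-order into left and right subtrees.
Root G: left subtree has 0 nodes { }, right has 8 {N, T, X, Y, W, Q, F, H}.
  Root Y: left subtree has 3 nodes {N, T, X}, right has 4 {W, Q, F, H}.
    Root X: left subtree has 2 nodes {N, T}, right has 0 { }.
      Root N: left subtree has 0 nodes { }, right has 1 {T}.
    Root W: left subtree has 0 nodes { }, right has 3 {Q, F, H}.
      Root H: left subtree has 2 nodes {Q, F}, right has 0 { }.
        Root F: left subtree has 1 node {Q}, right has 0 { }.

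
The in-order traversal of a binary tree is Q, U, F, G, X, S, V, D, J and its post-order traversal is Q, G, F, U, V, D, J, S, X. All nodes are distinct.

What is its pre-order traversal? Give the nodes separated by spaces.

The last element of post-order is the root; it splits in-order into left and right subtrees.
Root X: left subtree has 4 nodes {Q, U, F, G}, right has 4 {S, V, D, J}.
  Root U: left subtree has 1 node {Q}, right has 2 {F, G}.
    Root F: left subtree has 0 nodes { }, right has 1 {G}.
  Root S: left subtree has 0 nodes { }, right has 3 {V, D, J}.
    Root J: left subtree has 2 nodes {V, D}, right has 0 { }.
      Root D: left subtree has 1 node {V}, right has 0 { }.

X U Q F G S J D V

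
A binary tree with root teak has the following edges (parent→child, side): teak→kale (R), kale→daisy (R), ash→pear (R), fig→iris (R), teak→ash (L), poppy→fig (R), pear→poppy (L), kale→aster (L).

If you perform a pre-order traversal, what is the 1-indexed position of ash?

2

Pre-order visits the node, then its left subtree, then its right subtree.
Visit teak.
At teak: go left to ash.
  Visit ash.
  At ash: no left child.
  At ash: go right to pear.
    Visit pear.
    At pear: go left to poppy.
      Visit poppy.
      At poppy: no left child.
      At poppy: go right to fig.
        Visit fig.
        At fig: no left child.
        At fig: go right to iris.
          iris is a leaf — visit iris.
    At pear: no right child.
At teak: go right to kale.
  Visit kale.
  At kale: go left to aster.
    aster is a leaf — visit aster.
  At kale: go right to daisy.
    daisy is a leaf — visit daisy.
Full pre-order sequence: teak, ash, pear, poppy, fig, iris, kale, aster, daisy.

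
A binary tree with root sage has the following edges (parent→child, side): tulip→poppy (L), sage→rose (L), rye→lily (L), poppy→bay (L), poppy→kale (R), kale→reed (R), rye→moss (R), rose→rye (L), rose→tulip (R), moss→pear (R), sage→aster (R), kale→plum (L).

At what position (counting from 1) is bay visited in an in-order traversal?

In-order visits the left subtree, then the node, then the right subtree.
At sage: go left to rose.
  At rose: go left to rye.
    At rye: go left to lily.
      lily is a leaf — visit lily.
    Visit rye.
    At rye: go right to moss.
      At moss: no left child.
      Visit moss.
      At moss: go right to pear.
        pear is a leaf — visit pear.
  Visit rose.
  At rose: go right to tulip.
    At tulip: go left to poppy.
      At poppy: go left to bay.
        bay is a leaf — visit bay.
      Visit poppy.
      At poppy: go right to kale.
        At kale: go left to plum.
          plum is a leaf — visit plum.
        Visit kale.
        At kale: go right to reed.
          reed is a leaf — visit reed.
    Visit tulip.
    At tulip: no right child.
Visit sage.
At sage: go right to aster.
  aster is a leaf — visit aster.
Full in-order sequence: lily, rye, moss, pear, rose, bay, poppy, plum, kale, reed, tulip, sage, aster.

6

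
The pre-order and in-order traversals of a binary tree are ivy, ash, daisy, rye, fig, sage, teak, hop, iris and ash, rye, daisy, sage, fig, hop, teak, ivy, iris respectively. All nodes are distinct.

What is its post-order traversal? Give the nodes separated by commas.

rye, sage, hop, teak, fig, daisy, ash, iris, ivy

The first element of pre-order is the root; it splits in-order into left and right subtrees.
Root ivy: left subtree has 7 nodes {ash, rye, daisy, sage, fig, hop, teak}, right has 1 {iris}.
  Root ash: left subtree has 0 nodes { }, right has 6 {rye, daisy, sage, fig, hop, teak}.
    Root daisy: left subtree has 1 node {rye}, right has 4 {sage, fig, hop, teak}.
      Root fig: left subtree has 1 node {sage}, right has 2 {hop, teak}.
        Root teak: left subtree has 1 node {hop}, right has 0 { }.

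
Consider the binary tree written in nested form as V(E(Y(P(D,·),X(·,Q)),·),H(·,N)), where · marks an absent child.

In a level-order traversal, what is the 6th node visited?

Level-order visits nodes level by level from the root, left to right within each level.
Level 0: V
Level 1: E, H
Level 2: Y, N
Level 3: P, X
Level 4: D, Q
Full level-order sequence: V, E, H, Y, N, P, X, D, Q.

P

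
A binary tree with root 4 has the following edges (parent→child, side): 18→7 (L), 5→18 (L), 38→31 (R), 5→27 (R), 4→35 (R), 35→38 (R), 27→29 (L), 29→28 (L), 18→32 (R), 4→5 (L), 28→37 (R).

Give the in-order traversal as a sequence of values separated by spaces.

7 18 32 5 28 37 29 27 4 35 38 31

In-order visits the left subtree, then the node, then the right subtree.
At 4: go left to 5.
  At 5: go left to 18.
    At 18: go left to 7.
      7 is a leaf — visit 7.
    Visit 18.
    At 18: go right to 32.
      32 is a leaf — visit 32.
  Visit 5.
  At 5: go right to 27.
    At 27: go left to 29.
      At 29: go left to 28.
        At 28: no left child.
        Visit 28.
        At 28: go right to 37.
          37 is a leaf — visit 37.
      Visit 29.
      At 29: no right child.
    Visit 27.
    At 27: no right child.
Visit 4.
At 4: go right to 35.
  At 35: no left child.
  Visit 35.
  At 35: go right to 38.
    At 38: no left child.
    Visit 38.
    At 38: go right to 31.
      31 is a leaf — visit 31.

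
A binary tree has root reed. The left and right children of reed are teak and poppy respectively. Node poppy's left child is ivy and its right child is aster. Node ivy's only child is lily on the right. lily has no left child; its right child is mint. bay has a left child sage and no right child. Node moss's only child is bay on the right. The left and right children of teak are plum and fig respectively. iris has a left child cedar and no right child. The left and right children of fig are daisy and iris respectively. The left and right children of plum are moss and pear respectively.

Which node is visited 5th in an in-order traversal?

pear

In-order visits the left subtree, then the node, then the right subtree.
At reed: go left to teak.
  At teak: go left to plum.
    At plum: go left to moss.
      At moss: no left child.
      Visit moss.
      At moss: go right to bay.
        At bay: go left to sage.
          sage is a leaf — visit sage.
        Visit bay.
        At bay: no right child.
    Visit plum.
    At plum: go right to pear.
      pear is a leaf — visit pear.
  Visit teak.
  At teak: go right to fig.
    At fig: go left to daisy.
      daisy is a leaf — visit daisy.
    Visit fig.
    At fig: go right to iris.
      At iris: go left to cedar.
        cedar is a leaf — visit cedar.
      Visit iris.
      At iris: no right child.
Visit reed.
At reed: go right to poppy.
  At poppy: go left to ivy.
    At ivy: no left child.
    Visit ivy.
    At ivy: go right to lily.
      At lily: no left child.
      Visit lily.
      At lily: go right to mint.
        mint is a leaf — visit mint.
  Visit poppy.
  At poppy: go right to aster.
    aster is a leaf — visit aster.
Full in-order sequence: moss, sage, bay, plum, pear, teak, daisy, fig, cedar, iris, reed, ivy, lily, mint, poppy, aster.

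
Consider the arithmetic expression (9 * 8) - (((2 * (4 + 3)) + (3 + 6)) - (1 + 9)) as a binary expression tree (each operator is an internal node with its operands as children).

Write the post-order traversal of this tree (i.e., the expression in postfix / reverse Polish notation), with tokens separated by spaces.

Post-order on an expression tree gives postfix notation: for each operator, emit left operand, right operand, then the operator.

9 8 * 2 4 3 + * 3 6 + + 1 9 + - -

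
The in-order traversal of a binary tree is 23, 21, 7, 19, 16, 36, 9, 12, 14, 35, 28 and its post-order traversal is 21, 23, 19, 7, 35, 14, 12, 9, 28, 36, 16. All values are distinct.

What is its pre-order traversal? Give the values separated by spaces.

16 7 23 21 19 36 28 9 12 14 35

The last element of post-order is the root; it splits in-order into left and right subtrees.
Root 16: left subtree has 4 nodes {23, 21, 7, 19}, right has 6 {36, 9, 12, 14, 35, 28}.
  Root 7: left subtree has 2 nodes {23, 21}, right has 1 {19}.
    Root 23: left subtree has 0 nodes { }, right has 1 {21}.
  Root 36: left subtree has 0 nodes { }, right has 5 {9, 12, 14, 35, 28}.
    Root 28: left subtree has 4 nodes {9, 12, 14, 35}, right has 0 { }.
      Root 9: left subtree has 0 nodes { }, right has 3 {12, 14, 35}.
        Root 12: left subtree has 0 nodes { }, right has 2 {14, 35}.
          Root 14: left subtree has 0 nodes { }, right has 1 {35}.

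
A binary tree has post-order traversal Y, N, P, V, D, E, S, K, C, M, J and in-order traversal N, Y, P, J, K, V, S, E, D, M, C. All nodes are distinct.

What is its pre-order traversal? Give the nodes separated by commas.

J, P, N, Y, M, K, S, V, E, D, C

The last element of post-order is the root; it splits in-order into left and right subtrees.
Root J: left subtree has 3 nodes {N, Y, P}, right has 7 {K, V, S, E, D, M, C}.
  Root P: left subtree has 2 nodes {N, Y}, right has 0 { }.
    Root N: left subtree has 0 nodes { }, right has 1 {Y}.
  Root M: left subtree has 5 nodes {K, V, S, E, D}, right has 1 {C}.
    Root K: left subtree has 0 nodes { }, right has 4 {V, S, E, D}.
      Root S: left subtree has 1 node {V}, right has 2 {E, D}.
        Root E: left subtree has 0 nodes { }, right has 1 {D}.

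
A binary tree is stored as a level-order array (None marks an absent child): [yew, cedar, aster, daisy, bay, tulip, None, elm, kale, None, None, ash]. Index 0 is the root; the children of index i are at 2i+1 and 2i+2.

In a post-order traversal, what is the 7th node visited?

tulip

Post-order visits the left subtree, then the right subtree, then the node.
At yew: go left to cedar.
  At cedar: go left to daisy.
    At daisy: go left to elm.
      elm is a leaf — visit elm.
    At daisy: go right to kale.
      kale is a leaf — visit kale.
    Visit daisy.
  At cedar: go right to bay.
    bay is a leaf — visit bay.
  Visit cedar.
At yew: go right to aster.
  At aster: go left to tulip.
    At tulip: go left to ash.
      ash is a leaf — visit ash.
    At tulip: no right child.
    Visit tulip.
  At aster: no right child.
  Visit aster.
Visit yew.
Full post-order sequence: elm, kale, daisy, bay, cedar, ash, tulip, aster, yew.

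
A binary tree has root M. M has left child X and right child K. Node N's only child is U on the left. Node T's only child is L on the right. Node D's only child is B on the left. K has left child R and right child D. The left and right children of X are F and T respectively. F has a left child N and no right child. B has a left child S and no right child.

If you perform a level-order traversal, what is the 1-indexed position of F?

Level-order visits nodes level by level from the root, left to right within each level.
Level 0: M
Level 1: X, K
Level 2: F, T, R, D
Level 3: N, L, B
Level 4: U, S
Full level-order sequence: M, X, K, F, T, R, D, N, L, B, U, S.

4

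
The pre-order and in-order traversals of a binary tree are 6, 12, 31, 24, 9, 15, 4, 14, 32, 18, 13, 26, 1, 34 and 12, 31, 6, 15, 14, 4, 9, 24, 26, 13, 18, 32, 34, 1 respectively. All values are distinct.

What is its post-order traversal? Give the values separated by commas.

The first element of pre-order is the root; it splits in-order into left and right subtrees.
Root 6: left subtree has 2 nodes {12, 31}, right has 11 {15, 14, 4, 9, 24, 26, 13, 18, 32, 34, 1}.
  Root 12: left subtree has 0 nodes { }, right has 1 {31}.
  Root 24: left subtree has 4 nodes {15, 14, 4, 9}, right has 6 {26, 13, 18, 32, 34, 1}.
    Root 9: left subtree has 3 nodes {15, 14, 4}, right has 0 { }.
      Root 15: left subtree has 0 nodes { }, right has 2 {14, 4}.
        Root 4: left subtree has 1 node {14}, right has 0 { }.
    Root 32: left subtree has 3 nodes {26, 13, 18}, right has 2 {34, 1}.
      Root 18: left subtree has 2 nodes {26, 13}, right has 0 { }.
        Root 13: left subtree has 1 node {26}, right has 0 { }.
      Root 1: left subtree has 1 node {34}, right has 0 { }.

31, 12, 14, 4, 15, 9, 26, 13, 18, 34, 1, 32, 24, 6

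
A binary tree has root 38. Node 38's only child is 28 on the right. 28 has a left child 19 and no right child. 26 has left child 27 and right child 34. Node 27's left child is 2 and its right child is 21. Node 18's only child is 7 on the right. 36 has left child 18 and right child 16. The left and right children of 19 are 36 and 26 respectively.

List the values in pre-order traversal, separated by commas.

38, 28, 19, 36, 18, 7, 16, 26, 27, 2, 21, 34

Pre-order visits the node, then its left subtree, then its right subtree.
Visit 38.
At 38: no left child.
At 38: go right to 28.
  Visit 28.
  At 28: go left to 19.
    Visit 19.
    At 19: go left to 36.
      Visit 36.
      At 36: go left to 18.
        Visit 18.
        At 18: no left child.
        At 18: go right to 7.
          7 is a leaf — visit 7.
      At 36: go right to 16.
        16 is a leaf — visit 16.
    At 19: go right to 26.
      Visit 26.
      At 26: go left to 27.
        Visit 27.
        At 27: go left to 2.
          2 is a leaf — visit 2.
        At 27: go right to 21.
          21 is a leaf — visit 21.
      At 26: go right to 34.
        34 is a leaf — visit 34.
  At 28: no right child.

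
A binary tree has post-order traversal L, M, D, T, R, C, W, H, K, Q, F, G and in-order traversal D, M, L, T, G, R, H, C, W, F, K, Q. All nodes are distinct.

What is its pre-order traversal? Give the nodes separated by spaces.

G T D M L F H R W C Q K

The last element of post-order is the root; it splits in-order into left and right subtrees.
Root G: left subtree has 4 nodes {D, M, L, T}, right has 7 {R, H, C, W, F, K, Q}.
  Root T: left subtree has 3 nodes {D, M, L}, right has 0 { }.
    Root D: left subtree has 0 nodes { }, right has 2 {M, L}.
      Root M: left subtree has 0 nodes { }, right has 1 {L}.
  Root F: left subtree has 4 nodes {R, H, C, W}, right has 2 {K, Q}.
    Root H: left subtree has 1 node {R}, right has 2 {C, W}.
      Root W: left subtree has 1 node {C}, right has 0 { }.
    Root Q: left subtree has 1 node {K}, right has 0 { }.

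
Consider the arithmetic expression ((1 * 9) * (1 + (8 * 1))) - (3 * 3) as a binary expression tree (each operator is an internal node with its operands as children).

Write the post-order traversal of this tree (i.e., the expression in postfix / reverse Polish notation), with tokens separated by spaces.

Post-order on an expression tree gives postfix notation: for each operator, emit left operand, right operand, then the operator.

1 9 * 1 8 1 * + * 3 3 * -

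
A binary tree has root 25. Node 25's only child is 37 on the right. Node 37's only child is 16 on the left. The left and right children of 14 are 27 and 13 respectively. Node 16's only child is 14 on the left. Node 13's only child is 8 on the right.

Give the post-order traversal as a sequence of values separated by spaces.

27 8 13 14 16 37 25

Post-order visits the left subtree, then the right subtree, then the node.
At 25: no left child.
At 25: go right to 37.
  At 37: go left to 16.
    At 16: go left to 14.
      At 14: go left to 27.
        27 is a leaf — visit 27.
      At 14: go right to 13.
        At 13: no left child.
        At 13: go right to 8.
          8 is a leaf — visit 8.
        Visit 13.
      Visit 14.
    At 16: no right child.
    Visit 16.
  At 37: no right child.
  Visit 37.
Visit 25.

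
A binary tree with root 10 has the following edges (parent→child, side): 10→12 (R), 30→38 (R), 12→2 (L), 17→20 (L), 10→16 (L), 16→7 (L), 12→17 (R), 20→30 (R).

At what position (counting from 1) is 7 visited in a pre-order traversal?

3

Pre-order visits the node, then its left subtree, then its right subtree.
Visit 10.
At 10: go left to 16.
  Visit 16.
  At 16: go left to 7.
    7 is a leaf — visit 7.
  At 16: no right child.
At 10: go right to 12.
  Visit 12.
  At 12: go left to 2.
    2 is a leaf — visit 2.
  At 12: go right to 17.
    Visit 17.
    At 17: go left to 20.
      Visit 20.
      At 20: no left child.
      At 20: go right to 30.
        Visit 30.
        At 30: no left child.
        At 30: go right to 38.
          38 is a leaf — visit 38.
    At 17: no right child.
Full pre-order sequence: 10, 16, 7, 12, 2, 17, 20, 30, 38.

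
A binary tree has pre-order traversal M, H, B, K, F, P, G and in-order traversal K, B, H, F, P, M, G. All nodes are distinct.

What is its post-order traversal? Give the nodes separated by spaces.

The first element of pre-order is the root; it splits in-order into left and right subtrees.
Root M: left subtree has 5 nodes {K, B, H, F, P}, right has 1 {G}.
  Root H: left subtree has 2 nodes {K, B}, right has 2 {F, P}.
    Root B: left subtree has 1 node {K}, right has 0 { }.
    Root F: left subtree has 0 nodes { }, right has 1 {P}.

K B P F H G M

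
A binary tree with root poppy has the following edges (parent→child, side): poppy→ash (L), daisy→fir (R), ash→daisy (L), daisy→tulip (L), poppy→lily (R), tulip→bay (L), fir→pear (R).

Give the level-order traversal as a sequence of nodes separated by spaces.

Level-order visits nodes level by level from the root, left to right within each level.
Level 0: poppy
Level 1: ash, lily
Level 2: daisy
Level 3: tulip, fir
Level 4: bay, pear

poppy ash lily daisy tulip fir bay pear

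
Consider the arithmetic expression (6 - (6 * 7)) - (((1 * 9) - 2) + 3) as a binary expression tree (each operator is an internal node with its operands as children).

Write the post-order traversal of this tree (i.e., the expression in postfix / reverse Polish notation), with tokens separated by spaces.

Post-order on an expression tree gives postfix notation: for each operator, emit left operand, right operand, then the operator.

6 6 7 * - 1 9 * 2 - 3 + -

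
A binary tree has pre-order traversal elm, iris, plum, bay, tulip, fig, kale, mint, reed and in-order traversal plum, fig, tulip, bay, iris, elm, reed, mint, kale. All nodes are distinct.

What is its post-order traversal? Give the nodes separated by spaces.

The first element of pre-order is the root; it splits in-order into left and right subtrees.
Root elm: left subtree has 5 nodes {plum, fig, tulip, bay, iris}, right has 3 {reed, mint, kale}.
  Root iris: left subtree has 4 nodes {plum, fig, tulip, bay}, right has 0 { }.
    Root plum: left subtree has 0 nodes { }, right has 3 {fig, tulip, bay}.
      Root bay: left subtree has 2 nodes {fig, tulip}, right has 0 { }.
        Root tulip: left subtree has 1 node {fig}, right has 0 { }.
  Root kale: left subtree has 2 nodes {reed, mint}, right has 0 { }.
    Root mint: left subtree has 1 node {reed}, right has 0 { }.

fig tulip bay plum iris reed mint kale elm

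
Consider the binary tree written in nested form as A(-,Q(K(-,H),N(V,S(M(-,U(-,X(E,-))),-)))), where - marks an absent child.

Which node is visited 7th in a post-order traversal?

M

Post-order visits the left subtree, then the right subtree, then the node.
At A: no left child.
At A: go right to Q.
  At Q: go left to K.
    At K: no left child.
    At K: go right to H.
      H is a leaf — visit H.
    Visit K.
  At Q: go right to N.
    At N: go left to V.
      V is a leaf — visit V.
    At N: go right to S.
      At S: go left to M.
        At M: no left child.
        At M: go right to U.
          At U: no left child.
          At U: go right to X.
            At X: go left to E.
              E is a leaf — visit E.
            At X: no right child.
            Visit X.
          Visit U.
        Visit M.
      At S: no right child.
      Visit S.
    Visit N.
  Visit Q.
Visit A.
Full post-order sequence: H, K, V, E, X, U, M, S, N, Q, A.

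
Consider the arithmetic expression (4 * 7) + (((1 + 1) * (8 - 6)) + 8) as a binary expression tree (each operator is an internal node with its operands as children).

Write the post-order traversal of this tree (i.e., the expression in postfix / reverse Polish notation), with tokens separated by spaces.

4 7 * 1 1 + 8 6 - * 8 + +

Post-order on an expression tree gives postfix notation: for each operator, emit left operand, right operand, then the operator.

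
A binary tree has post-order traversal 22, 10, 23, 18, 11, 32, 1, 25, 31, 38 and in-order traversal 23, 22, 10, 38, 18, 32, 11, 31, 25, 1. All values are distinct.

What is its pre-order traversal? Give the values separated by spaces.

The last element of post-order is the root; it splits in-order into left and right subtrees.
Root 38: left subtree has 3 nodes {23, 22, 10}, right has 6 {18, 32, 11, 31, 25, 1}.
  Root 23: left subtree has 0 nodes { }, right has 2 {22, 10}.
    Root 10: left subtree has 1 node {22}, right has 0 { }.
  Root 31: left subtree has 3 nodes {18, 32, 11}, right has 2 {25, 1}.
    Root 32: left subtree has 1 node {18}, right has 1 {11}.
    Root 25: left subtree has 0 nodes { }, right has 1 {1}.

38 23 10 22 31 32 18 11 25 1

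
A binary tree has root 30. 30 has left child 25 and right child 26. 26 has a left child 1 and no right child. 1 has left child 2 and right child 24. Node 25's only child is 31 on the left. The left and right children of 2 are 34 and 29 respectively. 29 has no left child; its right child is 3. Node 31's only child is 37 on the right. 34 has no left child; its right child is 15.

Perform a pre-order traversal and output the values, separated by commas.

Pre-order visits the node, then its left subtree, then its right subtree.
Visit 30.
At 30: go left to 25.
  Visit 25.
  At 25: go left to 31.
    Visit 31.
    At 31: no left child.
    At 31: go right to 37.
      37 is a leaf — visit 37.
  At 25: no right child.
At 30: go right to 26.
  Visit 26.
  At 26: go left to 1.
    Visit 1.
    At 1: go left to 2.
      Visit 2.
      At 2: go left to 34.
        Visit 34.
        At 34: no left child.
        At 34: go right to 15.
          15 is a leaf — visit 15.
      At 2: go right to 29.
        Visit 29.
        At 29: no left child.
        At 29: go right to 3.
          3 is a leaf — visit 3.
    At 1: go right to 24.
      24 is a leaf — visit 24.
  At 26: no right child.

30, 25, 31, 37, 26, 1, 2, 34, 15, 29, 3, 24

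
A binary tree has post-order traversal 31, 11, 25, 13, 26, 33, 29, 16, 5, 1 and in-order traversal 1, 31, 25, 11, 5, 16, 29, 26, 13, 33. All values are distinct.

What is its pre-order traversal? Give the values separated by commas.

The last element of post-order is the root; it splits in-order into left and right subtrees.
Root 1: left subtree has 0 nodes { }, right has 9 {31, 25, 11, 5, 16, 29, 26, 13, 33}.
  Root 5: left subtree has 3 nodes {31, 25, 11}, right has 5 {16, 29, 26, 13, 33}.
    Root 25: left subtree has 1 node {31}, right has 1 {11}.
    Root 16: left subtree has 0 nodes { }, right has 4 {29, 26, 13, 33}.
      Root 29: left subtree has 0 nodes { }, right has 3 {26, 13, 33}.
        Root 33: left subtree has 2 nodes {26, 13}, right has 0 { }.
          Root 26: left subtree has 0 nodes { }, right has 1 {13}.

1, 5, 25, 31, 11, 16, 29, 33, 26, 13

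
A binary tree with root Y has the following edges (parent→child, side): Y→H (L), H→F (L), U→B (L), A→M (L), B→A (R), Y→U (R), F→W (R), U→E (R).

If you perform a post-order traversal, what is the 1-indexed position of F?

2

Post-order visits the left subtree, then the right subtree, then the node.
At Y: go left to H.
  At H: go left to F.
    At F: no left child.
    At F: go right to W.
      W is a leaf — visit W.
    Visit F.
  At H: no right child.
  Visit H.
At Y: go right to U.
  At U: go left to B.
    At B: no left child.
    At B: go right to A.
      At A: go left to M.
        M is a leaf — visit M.
      At A: no right child.
      Visit A.
    Visit B.
  At U: go right to E.
    E is a leaf — visit E.
  Visit U.
Visit Y.
Full post-order sequence: W, F, H, M, A, B, E, U, Y.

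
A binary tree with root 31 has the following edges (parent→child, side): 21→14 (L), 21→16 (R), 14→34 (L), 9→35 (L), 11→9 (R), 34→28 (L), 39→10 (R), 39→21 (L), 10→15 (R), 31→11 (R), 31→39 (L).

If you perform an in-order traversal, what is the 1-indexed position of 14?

3

In-order visits the left subtree, then the node, then the right subtree.
At 31: go left to 39.
  At 39: go left to 21.
    At 21: go left to 14.
      At 14: go left to 34.
        At 34: go left to 28.
          28 is a leaf — visit 28.
        Visit 34.
        At 34: no right child.
      Visit 14.
      At 14: no right child.
    Visit 21.
    At 21: go right to 16.
      16 is a leaf — visit 16.
  Visit 39.
  At 39: go right to 10.
    At 10: no left child.
    Visit 10.
    At 10: go right to 15.
      15 is a leaf — visit 15.
Visit 31.
At 31: go right to 11.
  At 11: no left child.
  Visit 11.
  At 11: go right to 9.
    At 9: go left to 35.
      35 is a leaf — visit 35.
    Visit 9.
    At 9: no right child.
Full in-order sequence: 28, 34, 14, 21, 16, 39, 10, 15, 31, 11, 35, 9.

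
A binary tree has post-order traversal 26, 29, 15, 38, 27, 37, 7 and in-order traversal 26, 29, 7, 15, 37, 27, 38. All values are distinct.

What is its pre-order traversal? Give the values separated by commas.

The last element of post-order is the root; it splits in-order into left and right subtrees.
Root 7: left subtree has 2 nodes {26, 29}, right has 4 {15, 37, 27, 38}.
  Root 29: left subtree has 1 node {26}, right has 0 { }.
  Root 37: left subtree has 1 node {15}, right has 2 {27, 38}.
    Root 27: left subtree has 0 nodes { }, right has 1 {38}.

7, 29, 26, 37, 15, 27, 38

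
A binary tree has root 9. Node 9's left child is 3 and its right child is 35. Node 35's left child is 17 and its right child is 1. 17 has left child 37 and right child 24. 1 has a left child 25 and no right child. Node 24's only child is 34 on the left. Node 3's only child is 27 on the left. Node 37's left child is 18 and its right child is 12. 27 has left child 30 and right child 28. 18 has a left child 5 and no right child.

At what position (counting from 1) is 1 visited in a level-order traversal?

6

Level-order visits nodes level by level from the root, left to right within each level.
Level 0: 9
Level 1: 3, 35
Level 2: 27, 17, 1
Level 3: 30, 28, 37, 24, 25
Level 4: 18, 12, 34
Level 5: 5
Full level-order sequence: 9, 3, 35, 27, 17, 1, 30, 28, 37, 24, 25, 18, 12, 34, 5.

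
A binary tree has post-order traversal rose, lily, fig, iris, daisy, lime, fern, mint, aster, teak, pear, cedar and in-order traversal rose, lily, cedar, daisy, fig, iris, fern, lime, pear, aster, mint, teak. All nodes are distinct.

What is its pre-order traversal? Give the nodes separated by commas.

The last element of post-order is the root; it splits in-order into left and right subtrees.
Root cedar: left subtree has 2 nodes {rose, lily}, right has 9 {daisy, fig, iris, fern, lime, pear, aster, mint, teak}.
  Root lily: left subtree has 1 node {rose}, right has 0 { }.
  Root pear: left subtree has 5 nodes {daisy, fig, iris, fern, lime}, right has 3 {aster, mint, teak}.
    Root fern: left subtree has 3 nodes {daisy, fig, iris}, right has 1 {lime}.
      Root daisy: left subtree has 0 nodes { }, right has 2 {fig, iris}.
        Root iris: left subtree has 1 node {fig}, right has 0 { }.
    Root teak: left subtree has 2 nodes {aster, mint}, right has 0 { }.
      Root aster: left subtree has 0 nodes { }, right has 1 {mint}.

cedar, lily, rose, pear, fern, daisy, iris, fig, lime, teak, aster, mint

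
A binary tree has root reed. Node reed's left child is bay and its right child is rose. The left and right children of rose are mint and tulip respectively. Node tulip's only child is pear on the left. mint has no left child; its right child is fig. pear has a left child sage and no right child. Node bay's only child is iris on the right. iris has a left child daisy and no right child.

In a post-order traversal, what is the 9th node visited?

Post-order visits the left subtree, then the right subtree, then the node.
At reed: go left to bay.
  At bay: no left child.
  At bay: go right to iris.
    At iris: go left to daisy.
      daisy is a leaf — visit daisy.
    At iris: no right child.
    Visit iris.
  Visit bay.
At reed: go right to rose.
  At rose: go left to mint.
    At mint: no left child.
    At mint: go right to fig.
      fig is a leaf — visit fig.
    Visit mint.
  At rose: go right to tulip.
    At tulip: go left to pear.
      At pear: go left to sage.
        sage is a leaf — visit sage.
      At pear: no right child.
      Visit pear.
    At tulip: no right child.
    Visit tulip.
  Visit rose.
Visit reed.
Full post-order sequence: daisy, iris, bay, fig, mint, sage, pear, tulip, rose, reed.

rose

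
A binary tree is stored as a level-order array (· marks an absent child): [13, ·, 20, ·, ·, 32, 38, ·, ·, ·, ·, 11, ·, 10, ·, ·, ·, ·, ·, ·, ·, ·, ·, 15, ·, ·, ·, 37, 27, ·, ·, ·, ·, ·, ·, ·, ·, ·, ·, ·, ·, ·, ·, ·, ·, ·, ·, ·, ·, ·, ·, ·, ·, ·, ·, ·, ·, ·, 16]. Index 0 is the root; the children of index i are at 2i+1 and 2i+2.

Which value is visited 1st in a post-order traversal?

15

Post-order visits the left subtree, then the right subtree, then the node.
At 13: no left child.
At 13: go right to 20.
  At 20: go left to 32.
    At 32: go left to 11.
      At 11: go left to 15.
        15 is a leaf — visit 15.
      At 11: no right child.
      Visit 11.
    At 32: no right child.
    Visit 32.
  At 20: go right to 38.
    At 38: go left to 10.
      At 10: go left to 37.
        37 is a leaf — visit 37.
      At 10: go right to 27.
        At 27: no left child.
        At 27: go right to 16.
          16 is a leaf — visit 16.
        Visit 27.
      Visit 10.
    At 38: no right child.
    Visit 38.
  Visit 20.
Visit 13.
Full post-order sequence: 15, 11, 32, 37, 16, 27, 10, 38, 20, 13.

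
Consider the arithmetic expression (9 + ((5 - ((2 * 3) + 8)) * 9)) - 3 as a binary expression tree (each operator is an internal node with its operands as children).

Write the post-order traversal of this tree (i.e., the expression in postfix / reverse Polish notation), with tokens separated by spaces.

Post-order on an expression tree gives postfix notation: for each operator, emit left operand, right operand, then the operator.

9 5 2 3 * 8 + - 9 * + 3 -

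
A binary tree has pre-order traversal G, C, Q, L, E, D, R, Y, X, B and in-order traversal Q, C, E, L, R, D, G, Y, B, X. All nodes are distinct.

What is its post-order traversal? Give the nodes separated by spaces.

The first element of pre-order is the root; it splits in-order into left and right subtrees.
Root G: left subtree has 6 nodes {Q, C, E, L, R, D}, right has 3 {Y, B, X}.
  Root C: left subtree has 1 node {Q}, right has 4 {E, L, R, D}.
    Root L: left subtree has 1 node {E}, right has 2 {R, D}.
      Root D: left subtree has 1 node {R}, right has 0 { }.
  Root Y: left subtree has 0 nodes { }, right has 2 {B, X}.
    Root X: left subtree has 1 node {B}, right has 0 { }.

Q E R D L C B X Y G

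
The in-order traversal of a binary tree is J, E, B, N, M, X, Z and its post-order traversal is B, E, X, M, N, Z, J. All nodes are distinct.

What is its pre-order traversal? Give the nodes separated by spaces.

J Z N E B M X

The last element of post-order is the root; it splits in-order into left and right subtrees.
Root J: left subtree has 0 nodes { }, right has 6 {E, B, N, M, X, Z}.
  Root Z: left subtree has 5 nodes {E, B, N, M, X}, right has 0 { }.
    Root N: left subtree has 2 nodes {E, B}, right has 2 {M, X}.
      Root E: left subtree has 0 nodes { }, right has 1 {B}.
      Root M: left subtree has 0 nodes { }, right has 1 {X}.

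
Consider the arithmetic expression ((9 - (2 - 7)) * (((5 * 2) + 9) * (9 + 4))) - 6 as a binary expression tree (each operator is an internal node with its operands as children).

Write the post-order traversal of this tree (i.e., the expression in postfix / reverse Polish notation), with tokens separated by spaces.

9 2 7 - - 5 2 * 9 + 9 4 + * * 6 -

Post-order on an expression tree gives postfix notation: for each operator, emit left operand, right operand, then the operator.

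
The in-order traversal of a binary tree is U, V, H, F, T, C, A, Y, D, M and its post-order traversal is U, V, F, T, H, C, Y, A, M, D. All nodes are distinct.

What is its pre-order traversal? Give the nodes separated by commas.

D, A, C, H, V, U, T, F, Y, M

The last element of post-order is the root; it splits in-order into left and right subtrees.
Root D: left subtree has 8 nodes {U, V, H, F, T, C, A, Y}, right has 1 {M}.
  Root A: left subtree has 6 nodes {U, V, H, F, T, C}, right has 1 {Y}.
    Root C: left subtree has 5 nodes {U, V, H, F, T}, right has 0 { }.
      Root H: left subtree has 2 nodes {U, V}, right has 2 {F, T}.
        Root V: left subtree has 1 node {U}, right has 0 { }.
        Root T: left subtree has 1 node {F}, right has 0 { }.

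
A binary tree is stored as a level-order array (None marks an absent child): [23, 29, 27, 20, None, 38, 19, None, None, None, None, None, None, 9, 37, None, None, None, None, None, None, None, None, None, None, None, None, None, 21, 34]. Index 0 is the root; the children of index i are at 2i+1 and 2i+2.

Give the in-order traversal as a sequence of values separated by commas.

20, 29, 23, 38, 27, 9, 21, 19, 34, 37

In-order visits the left subtree, then the node, then the right subtree.
At 23: go left to 29.
  At 29: go left to 20.
    20 is a leaf — visit 20.
  Visit 29.
  At 29: no right child.
Visit 23.
At 23: go right to 27.
  At 27: go left to 38.
    38 is a leaf — visit 38.
  Visit 27.
  At 27: go right to 19.
    At 19: go left to 9.
      At 9: no left child.
      Visit 9.
      At 9: go right to 21.
        21 is a leaf — visit 21.
    Visit 19.
    At 19: go right to 37.
      At 37: go left to 34.
        34 is a leaf — visit 34.
      Visit 37.
      At 37: no right child.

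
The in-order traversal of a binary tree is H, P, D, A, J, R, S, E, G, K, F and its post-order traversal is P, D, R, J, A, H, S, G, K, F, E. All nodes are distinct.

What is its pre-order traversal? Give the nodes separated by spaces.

E S H A D P J R F K G

The last element of post-order is the root; it splits in-order into left and right subtrees.
Root E: left subtree has 7 nodes {H, P, D, A, J, R, S}, right has 3 {G, K, F}.
  Root S: left subtree has 6 nodes {H, P, D, A, J, R}, right has 0 { }.
    Root H: left subtree has 0 nodes { }, right has 5 {P, D, A, J, R}.
      Root A: left subtree has 2 nodes {P, D}, right has 2 {J, R}.
        Root D: left subtree has 1 node {P}, right has 0 { }.
        Root J: left subtree has 0 nodes { }, right has 1 {R}.
  Root F: left subtree has 2 nodes {G, K}, right has 0 { }.
    Root K: left subtree has 1 node {G}, right has 0 { }.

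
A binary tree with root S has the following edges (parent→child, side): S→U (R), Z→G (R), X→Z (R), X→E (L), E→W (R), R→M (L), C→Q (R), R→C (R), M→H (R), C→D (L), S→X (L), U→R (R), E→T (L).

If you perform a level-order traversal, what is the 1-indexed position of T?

7

Level-order visits nodes level by level from the root, left to right within each level.
Level 0: S
Level 1: X, U
Level 2: E, Z, R
Level 3: T, W, G, M, C
Level 4: H, D, Q
Full level-order sequence: S, X, U, E, Z, R, T, W, G, M, C, H, D, Q.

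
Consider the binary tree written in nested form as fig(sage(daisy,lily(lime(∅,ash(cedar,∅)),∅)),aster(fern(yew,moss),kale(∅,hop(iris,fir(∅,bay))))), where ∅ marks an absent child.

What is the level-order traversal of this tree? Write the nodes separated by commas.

Level-order visits nodes level by level from the root, left to right within each level.
Level 0: fig
Level 1: sage, aster
Level 2: daisy, lily, fern, kale
Level 3: lime, yew, moss, hop
Level 4: ash, iris, fir
Level 5: cedar, bay

fig, sage, aster, daisy, lily, fern, kale, lime, yew, moss, hop, ash, iris, fir, cedar, bay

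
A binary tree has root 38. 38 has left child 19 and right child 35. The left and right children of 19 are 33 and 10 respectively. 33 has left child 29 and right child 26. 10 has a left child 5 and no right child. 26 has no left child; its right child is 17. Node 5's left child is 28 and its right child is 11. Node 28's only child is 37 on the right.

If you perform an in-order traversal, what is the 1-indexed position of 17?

In-order visits the left subtree, then the node, then the right subtree.
At 38: go left to 19.
  At 19: go left to 33.
    At 33: go left to 29.
      29 is a leaf — visit 29.
    Visit 33.
    At 33: go right to 26.
      At 26: no left child.
      Visit 26.
      At 26: go right to 17.
        17 is a leaf — visit 17.
  Visit 19.
  At 19: go right to 10.
    At 10: go left to 5.
      At 5: go left to 28.
        At 28: no left child.
        Visit 28.
        At 28: go right to 37.
          37 is a leaf — visit 37.
      Visit 5.
      At 5: go right to 11.
        11 is a leaf — visit 11.
    Visit 10.
    At 10: no right child.
Visit 38.
At 38: go right to 35.
  35 is a leaf — visit 35.
Full in-order sequence: 29, 33, 26, 17, 19, 28, 37, 5, 11, 10, 38, 35.

4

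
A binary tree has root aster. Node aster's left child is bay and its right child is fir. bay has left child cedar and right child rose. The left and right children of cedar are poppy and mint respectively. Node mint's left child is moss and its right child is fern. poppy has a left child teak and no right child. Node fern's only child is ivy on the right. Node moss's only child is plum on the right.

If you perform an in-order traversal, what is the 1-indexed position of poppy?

2

In-order visits the left subtree, then the node, then the right subtree.
At aster: go left to bay.
  At bay: go left to cedar.
    At cedar: go left to poppy.
      At poppy: go left to teak.
        teak is a leaf — visit teak.
      Visit poppy.
      At poppy: no right child.
    Visit cedar.
    At cedar: go right to mint.
      At mint: go left to moss.
        At moss: no left child.
        Visit moss.
        At moss: go right to plum.
          plum is a leaf — visit plum.
      Visit mint.
      At mint: go right to fern.
        At fern: no left child.
        Visit fern.
        At fern: go right to ivy.
          ivy is a leaf — visit ivy.
  Visit bay.
  At bay: go right to rose.
    rose is a leaf — visit rose.
Visit aster.
At aster: go right to fir.
  fir is a leaf — visit fir.
Full in-order sequence: teak, poppy, cedar, moss, plum, mint, fern, ivy, bay, rose, aster, fir.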